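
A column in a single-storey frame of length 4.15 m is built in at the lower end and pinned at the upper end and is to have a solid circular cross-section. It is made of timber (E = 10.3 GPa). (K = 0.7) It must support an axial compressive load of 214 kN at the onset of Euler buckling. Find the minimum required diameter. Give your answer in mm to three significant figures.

d ≈ 138 mm

L_e = K·L = 0.7 × 4.15 = 2.905 m
Required I = P_cr·L_e²/(π²E) = 2.140×10^5 × 2.905² / (π² × 1.03×10^10) = 1.777×10^-5 m⁴
I_req = 1.777×10^7 mm⁴
Solid circle: I = πd⁴/64  ⇒  d = (64I/π)^(1/4) = (64×1.777×10^7/π)^(1/4) = 138 mm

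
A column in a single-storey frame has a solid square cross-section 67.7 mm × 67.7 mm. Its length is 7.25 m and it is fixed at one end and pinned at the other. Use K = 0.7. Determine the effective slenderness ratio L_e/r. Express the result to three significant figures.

I = a⁴/12 = 67.7⁴/12 = 1.751×10^6 mm⁴
A = 4.583×10^3 mm²;  r_min = √(I/A) = √(1.751×10^6/4.583×10^3) = 19.54 mm
L_e = K·L = 0.7 × 7.25 m = 5.075 m = 5075.0 mm
λ = L_e / r_min = 5075.0 / 19.54 = 260

λ ≈ 260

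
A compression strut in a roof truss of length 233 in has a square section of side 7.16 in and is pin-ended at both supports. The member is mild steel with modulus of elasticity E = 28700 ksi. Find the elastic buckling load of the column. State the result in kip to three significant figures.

I = a⁴/12 = 7.16⁴/12 = 219.0 in⁴
Effective length L_e = K·L = 1 × 233 = 233.0 in
P_cr = π²EI / L_e² = π² × 28700×10³ × 219.0 / 233.0² = 1.143×10^6 lb

P_cr ≈ 1140 kip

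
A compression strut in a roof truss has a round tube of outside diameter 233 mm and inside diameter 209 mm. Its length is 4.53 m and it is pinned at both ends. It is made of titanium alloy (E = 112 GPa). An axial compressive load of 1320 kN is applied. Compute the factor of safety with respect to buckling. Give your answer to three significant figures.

n ≈ 2.08

d_o = 233 mm, d_i = 209 mm
I = π(d_o⁴ − d_i⁴)/64 = π(233⁴ − 209.0⁴)/64 = 5.101×10^7 mm⁴
I = 5.101×10^7 mm⁴ = 5.101×10^-5 m⁴
Effective length L_e = K·L = 1 × 4.53 = 4.530 m
P_cr = π²EI / L_e² = π² × 112×10⁹ × 5.101×10^-5 / 4.530² = 2.748×10^6 N
Factor of safety n = P_cr / P = 2748.0 / 1320 = 2.08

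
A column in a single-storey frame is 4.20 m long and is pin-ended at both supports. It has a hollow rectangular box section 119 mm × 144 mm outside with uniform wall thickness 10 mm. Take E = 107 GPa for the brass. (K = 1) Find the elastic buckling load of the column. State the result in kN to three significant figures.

P_cr ≈ 610 kN

Inner dimensions: h_i = 144 − 2×10 = 124.0 mm, b_i = 119 − 2×10 = 99.00 mm
Weak-axis I_min = (h_o·b_o³ − h_i·b_i³)/12 with b_o = 119, b_i = 99.00 mm (shorter outer/inner sides).
I_min = (144×119³ − 124.0×99.00³)/12 = 1.020×10^7 mm⁴
I = 1.020×10^7 mm⁴ = 1.020×10^-5 m⁴
Effective length L_e = K·L = 1 × 4.20 = 4.200 m
P_cr = π²EI / L_e² = π² × 107×10⁹ × 1.020×10^-5 / 4.200² = 6.104×10^5 N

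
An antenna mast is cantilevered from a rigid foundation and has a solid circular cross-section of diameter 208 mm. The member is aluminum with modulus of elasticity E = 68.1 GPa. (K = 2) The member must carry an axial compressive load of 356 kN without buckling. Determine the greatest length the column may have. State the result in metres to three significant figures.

L_max ≈ 6.59 m

I = πd⁴/64 = π×208⁴/64 = 9.188×10^7 mm⁴
I = 9.188×10^-5 m⁴
At the buckling limit P_cr = P = 3.560×10^5 N
From P_cr = π²EI/(K·L)²:  L = (1/K)·√(π²EI/P_cr) = (1/2)·√(π²×6.81×10^10×9.188×10^-5/3.560×10^5)
L = 6.59 m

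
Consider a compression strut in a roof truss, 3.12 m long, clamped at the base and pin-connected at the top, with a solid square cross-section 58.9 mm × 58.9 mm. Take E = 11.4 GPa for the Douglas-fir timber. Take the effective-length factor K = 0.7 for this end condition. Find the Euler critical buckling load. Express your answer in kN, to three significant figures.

I = a⁴/12 = 58.9⁴/12 = 1.003×10^6 mm⁴
I = 1.003×10^6 mm⁴ = 1.003×10^-6 m⁴
Effective length L_e = K·L = 0.7 × 3.12 = 2.184 m
P_cr = π²EI / L_e² = π² × 11.4×10⁹ × 1.003×10^-6 / 2.184² = 2.366×10^4 N

P_cr ≈ 23.7 kN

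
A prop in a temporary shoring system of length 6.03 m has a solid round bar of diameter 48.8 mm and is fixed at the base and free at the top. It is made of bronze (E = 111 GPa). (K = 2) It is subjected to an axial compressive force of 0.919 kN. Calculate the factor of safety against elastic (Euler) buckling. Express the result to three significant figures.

n ≈ 2.28

I = πd⁴/64 = π×48.8⁴/64 = 2.784×10^5 mm⁴
I = 2.784×10^5 mm⁴ = 2.784×10^-7 m⁴
Effective length L_e = K·L = 2 × 6.03 = 12.06 m
P_cr = π²EI / L_e² = π² × 111×10⁹ × 2.784×10^-7 / 12.06² = 2.097×10^3 N
Factor of safety n = P_cr / P = 2.0969 / 0.919 = 2.28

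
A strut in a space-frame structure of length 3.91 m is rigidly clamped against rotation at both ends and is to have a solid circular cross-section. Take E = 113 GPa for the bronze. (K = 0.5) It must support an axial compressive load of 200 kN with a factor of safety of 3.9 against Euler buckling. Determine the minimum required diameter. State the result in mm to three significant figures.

Required P_cr = n·P = 3.9 × 200 = 780.0 kN
L_e = K·L = 0.5 × 3.91 = 1.955 m
Required I = P_cr·L_e²/(π²E) = 7.800×10^5 × 1.955² / (π² × 1.13×10^11) = 2.673×10^-6 m⁴
I_req = 2.673×10^6 mm⁴
Solid circle: I = πd⁴/64  ⇒  d = (64I/π)^(1/4) = (64×2.673×10^6/π)^(1/4) = 85.9 mm

d ≈ 85.9 mm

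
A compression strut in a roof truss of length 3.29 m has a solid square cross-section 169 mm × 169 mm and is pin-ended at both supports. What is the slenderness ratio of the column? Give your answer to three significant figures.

λ ≈ 67.4

I = a⁴/12 = 169⁴/12 = 6.798×10^7 mm⁴
A = 2.856×10^4 mm²;  r_min = √(I/A) = √(6.798×10^7/2.856×10^4) = 48.79 mm
L_e = K·L = 1 × 3.29 m = 3.290 m = 3290.0 mm
λ = L_e / r_min = 3290.0 / 48.79 = 67.4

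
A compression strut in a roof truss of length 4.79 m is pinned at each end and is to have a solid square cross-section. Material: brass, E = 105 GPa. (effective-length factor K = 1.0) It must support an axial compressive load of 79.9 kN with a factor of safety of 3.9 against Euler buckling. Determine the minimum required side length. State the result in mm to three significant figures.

Required P_cr = n·P = 3.9 × 79.9 = 311.6 kN
L_e = K·L = 1 × 4.79 = 4.790 m
Required I = P_cr·L_e²/(π²E) = 3.116×10^5 × 4.790² / (π² × 1.05×10^11) = 6.899×10^-6 m⁴
I_req = 6.899×10^6 mm⁴
Solid square: I = a⁴/12  ⇒  a = (12I)^(1/4) = (12×6.899×10^6)^(1/4) = 95.4 mm

a ≈ 95.4 mm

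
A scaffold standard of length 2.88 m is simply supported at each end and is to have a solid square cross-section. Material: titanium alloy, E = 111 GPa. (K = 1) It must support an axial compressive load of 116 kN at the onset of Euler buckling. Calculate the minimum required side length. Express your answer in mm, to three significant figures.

a ≈ 57.0 mm

L_e = K·L = 1 × 2.88 = 2.880 m
Required I = P_cr·L_e²/(π²E) = 1.160×10^5 × 2.880² / (π² × 1.11×10^11) = 8.783×10^-7 m⁴
I_req = 8.783×10^5 mm⁴
Solid square: I = a⁴/12  ⇒  a = (12I)^(1/4) = (12×8.783×10^5)^(1/4) = 57.0 mm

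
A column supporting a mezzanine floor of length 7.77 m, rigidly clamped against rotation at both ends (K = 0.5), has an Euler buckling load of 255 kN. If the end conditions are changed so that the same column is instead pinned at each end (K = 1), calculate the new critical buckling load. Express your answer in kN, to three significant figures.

P_cr ≈ 63.8 kN

P_cr ∝ 1/K², so P_cr,new = P_cr,old × (K_old/K_new)² = 255 × (0.5/1)²
= 255 × 0.2500 = 63.8 kN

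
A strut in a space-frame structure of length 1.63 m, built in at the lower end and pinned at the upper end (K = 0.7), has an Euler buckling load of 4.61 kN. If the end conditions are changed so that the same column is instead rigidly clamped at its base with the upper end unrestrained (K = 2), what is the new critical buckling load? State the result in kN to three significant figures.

P_cr ≈ 0.565 kN

P_cr ∝ 1/K², so P_cr,new = P_cr,old × (K_old/K_new)² = 4.61 × (0.7/2)²
= 4.61 × 0.1225 = 0.565 kN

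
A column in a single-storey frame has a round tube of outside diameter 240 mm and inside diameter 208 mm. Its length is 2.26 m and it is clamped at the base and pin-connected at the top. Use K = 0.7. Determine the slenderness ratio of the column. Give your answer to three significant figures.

λ ≈ 19.9

d_o = 240 mm, d_i = 208 mm
I = π(d_o⁴ − d_i⁴)/64 = π(240⁴ − 208.0⁴)/64 = 7.098×10^7 mm⁴
A = 1.126×10^4 mm²;  r_min = √(I/A) = √(7.098×10^7/1.126×10^4) = 79.40 mm
L_e = K·L = 0.7 × 2.26 m = 1.582 m = 1582.0 mm
λ = L_e / r_min = 1582.0 / 79.40 = 19.9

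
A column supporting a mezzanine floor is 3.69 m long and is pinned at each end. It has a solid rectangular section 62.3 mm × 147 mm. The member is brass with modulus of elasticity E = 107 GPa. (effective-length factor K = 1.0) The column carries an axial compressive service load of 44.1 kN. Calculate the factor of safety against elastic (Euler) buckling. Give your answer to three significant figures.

n ≈ 5.21

Buckling occurs about the weak axis: I_min = h·b³/12 with b = 62.3 mm (the shorter side).
I_min = 147×62.3³/12 = 2.962×10^6 mm⁴
I = 2.962×10^6 mm⁴ = 2.962×10^-6 m⁴
Effective length L_e = K·L = 1 × 3.69 = 3.690 m
P_cr = π²EI / L_e² = π² × 107×10⁹ × 2.962×10^-6 / 3.690² = 2.297×10^5 N
Factor of safety n = P_cr / P = 229.74 / 44.1 = 5.21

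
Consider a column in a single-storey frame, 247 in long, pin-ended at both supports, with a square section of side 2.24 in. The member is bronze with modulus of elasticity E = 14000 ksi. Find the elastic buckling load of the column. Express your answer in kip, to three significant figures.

P_cr ≈ 4.75 kip

I = a⁴/12 = 2.24⁴/12 = 2.098 in⁴
Effective length L_e = K·L = 1 × 247 = 247.0 in
P_cr = π²EI / L_e² = π² × 14000×10³ × 2.098 / 247.0² = 4.752×10^3 lb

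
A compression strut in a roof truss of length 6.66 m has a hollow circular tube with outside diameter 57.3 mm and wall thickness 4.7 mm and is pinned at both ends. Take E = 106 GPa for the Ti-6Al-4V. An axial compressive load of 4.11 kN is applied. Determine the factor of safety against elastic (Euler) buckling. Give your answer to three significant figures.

Inner diameter d_i = 57.3 − 2×4.7 = 47.90 mm
I = π(d_o⁴ − d_i⁴)/64 = π(57.3⁴ − 47.90⁴)/64 = 2.708×10^5 mm⁴
I = 2.708×10^5 mm⁴ = 2.708×10^-7 m⁴
Effective length L_e = K·L = 1 × 6.66 = 6.660 m
P_cr = π²EI / L_e² = π² × 106×10⁹ × 2.708×10^-7 / 6.660² = 6.386×10^3 N
Factor of safety n = P_cr / P = 6.3860 / 4.11 = 1.55

n ≈ 1.55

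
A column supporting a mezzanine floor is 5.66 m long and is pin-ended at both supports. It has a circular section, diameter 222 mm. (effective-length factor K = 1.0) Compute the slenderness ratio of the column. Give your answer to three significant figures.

For a solid circle r = d/4 = 222/4 = 55.50 mm
L_e = K·L = 1 × 5.66 m = 5.660 m = 5660.0 mm
λ = L_e / r_min = 5660.0 / 55.50 = 102

λ ≈ 102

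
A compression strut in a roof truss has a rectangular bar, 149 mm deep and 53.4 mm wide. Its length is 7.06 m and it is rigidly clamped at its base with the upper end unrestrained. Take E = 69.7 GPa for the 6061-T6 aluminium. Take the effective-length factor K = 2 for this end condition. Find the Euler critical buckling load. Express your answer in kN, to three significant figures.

P_cr ≈ 6.52 kN

Buckling occurs about the weak axis: I_min = h·b³/12 with b = 53.4 mm (the shorter side).
I_min = 149×53.4³/12 = 1.891×10^6 mm⁴
I = 1.891×10^6 mm⁴ = 1.891×10^-6 m⁴
Effective length L_e = K·L = 2 × 7.06 = 14.12 m
P_cr = π²EI / L_e² = π² × 69.7×10⁹ × 1.891×10^-6 / 14.12² = 6.524×10^3 N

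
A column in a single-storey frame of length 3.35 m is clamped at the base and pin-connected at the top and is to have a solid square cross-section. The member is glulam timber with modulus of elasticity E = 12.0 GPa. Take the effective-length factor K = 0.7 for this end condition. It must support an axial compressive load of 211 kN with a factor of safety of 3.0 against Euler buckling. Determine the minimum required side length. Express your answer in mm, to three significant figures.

a ≈ 137 mm

Required P_cr = n·P = 3.0 × 211 = 633.0 kN
L_e = K·L = 0.7 × 3.35 = 2.345 m
Required I = P_cr·L_e²/(π²E) = 6.330×10^5 × 2.345² / (π² × 1.20×10^10) = 2.939×10^-5 m⁴
I_req = 2.939×10^7 mm⁴
Solid square: I = a⁴/12  ⇒  a = (12I)^(1/4) = (12×2.939×10^7)^(1/4) = 137 mm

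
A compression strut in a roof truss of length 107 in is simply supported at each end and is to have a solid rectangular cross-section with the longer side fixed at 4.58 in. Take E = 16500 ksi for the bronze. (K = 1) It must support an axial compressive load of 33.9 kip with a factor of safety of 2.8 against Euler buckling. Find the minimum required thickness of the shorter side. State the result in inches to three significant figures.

b ≈ 2.60 in

Required P_cr = n·P = 2.8 × 33.9 = 94.92 kip
L_e = K·L = 1 × 107 = 107.0 in
Required I = P_cr·L_e²/(π²E) = 9.492×10^4 × 107.0² / (π² × 1.65×10^7) = 6.673 in⁴
Rectangle, weak axis: I_min = h·b³/12 with h = 4.58 in fixed  ⇒  b = (12I/h)^(1/3) = 2.60 in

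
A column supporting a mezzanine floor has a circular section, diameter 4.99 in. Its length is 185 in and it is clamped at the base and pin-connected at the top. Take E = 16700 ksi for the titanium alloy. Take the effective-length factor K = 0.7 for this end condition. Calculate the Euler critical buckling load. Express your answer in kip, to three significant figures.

P_cr ≈ 299 kip

I = πd⁴/64 = π×4.99⁴/64 = 30.43 in⁴
Effective length L_e = K·L = 0.7 × 185 = 129.5 in
P_cr = π²EI / L_e² = π² × 16700×10³ × 30.43 / 129.5² = 2.991×10^5 lb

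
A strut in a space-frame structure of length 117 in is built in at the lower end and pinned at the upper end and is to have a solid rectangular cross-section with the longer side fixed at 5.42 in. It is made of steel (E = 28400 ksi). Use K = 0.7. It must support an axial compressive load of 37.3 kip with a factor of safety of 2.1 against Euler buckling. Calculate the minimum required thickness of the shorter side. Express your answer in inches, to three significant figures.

Required P_cr = n·P = 2.1 × 37.3 = 78.33 kip
L_e = K·L = 0.7 × 117 = 81.90 in
Required I = P_cr·L_e²/(π²E) = 7.833×10^4 × 81.90² / (π² × 2.84×10^7) = 1.874 in⁴
Rectangle, weak axis: I_min = h·b³/12 with h = 5.42 in fixed  ⇒  b = (12I/h)^(1/3) = 1.61 in

b ≈ 1.61 in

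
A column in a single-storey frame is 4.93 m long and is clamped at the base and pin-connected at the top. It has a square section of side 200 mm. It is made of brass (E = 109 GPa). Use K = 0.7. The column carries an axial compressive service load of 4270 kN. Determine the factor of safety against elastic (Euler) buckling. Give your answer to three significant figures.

I = a⁴/12 = 200⁴/12 = 1.333×10^8 mm⁴
I = 1.333×10^8 mm⁴ = 1.333×10^-4 m⁴
Effective length L_e = K·L = 0.7 × 4.93 = 3.451 m
P_cr = π²EI / L_e² = π² × 109×10⁹ × 1.333×10^-4 / 3.451² = 1.204×10^7 N
Factor of safety n = P_cr / P = 12044 / 4270 = 2.82

n ≈ 2.82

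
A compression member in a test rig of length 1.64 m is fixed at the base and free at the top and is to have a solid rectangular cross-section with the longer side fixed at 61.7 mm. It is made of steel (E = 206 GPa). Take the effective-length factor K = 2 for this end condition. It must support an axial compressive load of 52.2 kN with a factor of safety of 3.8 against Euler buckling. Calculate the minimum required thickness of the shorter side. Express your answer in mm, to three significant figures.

b ≈ 58.9 mm

Required P_cr = n·P = 3.8 × 52.2 = 198.4 kN
L_e = K·L = 2 × 1.64 = 3.280 m
Required I = P_cr·L_e²/(π²E) = 1.984×10^5 × 3.280² / (π² × 2.06×10^11) = 1.050×10^-6 m⁴
I_req = 1.050×10^6 mm⁴
Rectangle, weak axis: I_min = h·b³/12 with h = 61.7 mm fixed  ⇒  b = (12I/h)^(1/3) = 58.9 mm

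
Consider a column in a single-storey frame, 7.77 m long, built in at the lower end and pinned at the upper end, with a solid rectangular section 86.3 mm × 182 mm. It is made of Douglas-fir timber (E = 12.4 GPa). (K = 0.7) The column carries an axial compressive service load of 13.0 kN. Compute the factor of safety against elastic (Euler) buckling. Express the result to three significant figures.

Buckling occurs about the weak axis: I_min = h·b³/12 with b = 86.3 mm (the shorter side).
I_min = 182×86.3³/12 = 9.748×10^6 mm⁴
I = 9.748×10^6 mm⁴ = 9.748×10^-6 m⁴
Effective length L_e = K·L = 0.7 × 7.77 = 5.439 m
P_cr = π²EI / L_e² = π² × 12.4×10⁹ × 9.748×10^-6 / 5.439² = 4.033×10^4 N
Factor of safety n = P_cr / P = 40.328 / 13.0 = 3.10

n ≈ 3.10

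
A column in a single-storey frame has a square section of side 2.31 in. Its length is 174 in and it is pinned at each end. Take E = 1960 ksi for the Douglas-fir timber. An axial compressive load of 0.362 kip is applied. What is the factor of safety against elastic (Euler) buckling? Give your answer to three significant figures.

I = a⁴/12 = 2.31⁴/12 = 2.373 in⁴
Effective length L_e = K·L = 1 × 174 = 174.0 in
P_cr = π²EI / L_e² = π² × 1960×10³ × 2.373 / 174.0² = 1.516×10^3 lb
Factor of safety n = P_cr / P = 1.5161 / 0.362 = 4.19

n ≈ 4.19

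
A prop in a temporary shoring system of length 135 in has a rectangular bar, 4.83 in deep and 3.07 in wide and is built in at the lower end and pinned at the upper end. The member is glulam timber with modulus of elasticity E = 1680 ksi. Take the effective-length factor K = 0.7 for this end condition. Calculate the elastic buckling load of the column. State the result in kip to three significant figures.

Buckling occurs about the weak axis: I_min = h·b³/12 with b = 3.07 in (the shorter side).
I_min = 4.83×3.07³/12 = 11.65 in⁴
Effective length L_e = K·L = 0.7 × 135 = 94.50 in
P_cr = π²EI / L_e² = π² × 1680×10³ × 11.65 / 94.50² = 2.162×10^4 lb

P_cr ≈ 21.6 kip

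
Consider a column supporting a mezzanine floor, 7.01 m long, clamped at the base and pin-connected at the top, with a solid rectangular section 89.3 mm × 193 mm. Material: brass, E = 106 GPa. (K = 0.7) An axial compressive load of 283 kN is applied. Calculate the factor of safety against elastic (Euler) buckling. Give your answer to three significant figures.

Buckling occurs about the weak axis: I_min = h·b³/12 with b = 89.3 mm (the shorter side).
I_min = 193×89.3³/12 = 1.145×10^7 mm⁴
I = 1.145×10^7 mm⁴ = 1.145×10^-5 m⁴
Effective length L_e = K·L = 0.7 × 7.01 = 4.907 m
P_cr = π²EI / L_e² = π² × 106×10⁹ × 1.145×10^-5 / 4.907² = 4.976×10^5 N
Factor of safety n = P_cr / P = 497.63 / 283 = 1.76

n ≈ 1.76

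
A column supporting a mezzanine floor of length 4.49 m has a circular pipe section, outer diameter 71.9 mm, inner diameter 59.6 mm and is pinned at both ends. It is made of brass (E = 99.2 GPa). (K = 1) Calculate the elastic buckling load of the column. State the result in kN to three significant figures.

d_o = 71.9 mm, d_i = 59.6 mm
I = π(d_o⁴ − d_i⁴)/64 = π(71.9⁴ − 59.60⁴)/64 = 6.925×10^5 mm⁴
I = 6.925×10^5 mm⁴ = 6.925×10^-7 m⁴
Effective length L_e = K·L = 1 × 4.49 = 4.490 m
P_cr = π²EI / L_e² = π² × 99.2×10⁹ × 6.925×10^-7 / 4.490² = 3.363×10^4 N

P_cr ≈ 33.6 kN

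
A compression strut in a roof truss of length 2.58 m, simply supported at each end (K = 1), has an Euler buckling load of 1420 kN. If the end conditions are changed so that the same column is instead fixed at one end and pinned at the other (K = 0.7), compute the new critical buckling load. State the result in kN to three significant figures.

P_cr ∝ 1/K², so P_cr,new = P_cr,old × (K_old/K_new)² = 1420 × (1/0.7)²
= 1420 × 2.041 = 2900 kN

P_cr ≈ 2900 kN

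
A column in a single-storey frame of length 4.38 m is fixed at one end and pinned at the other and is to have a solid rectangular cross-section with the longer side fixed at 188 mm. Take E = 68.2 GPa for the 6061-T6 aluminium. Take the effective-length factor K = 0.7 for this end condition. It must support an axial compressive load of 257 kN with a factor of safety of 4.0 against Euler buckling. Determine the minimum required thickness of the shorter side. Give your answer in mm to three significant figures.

Required P_cr = n·P = 4.0 × 257 = 1028 kN
L_e = K·L = 0.7 × 4.38 = 3.066 m
Required I = P_cr·L_e²/(π²E) = 1.028×10^6 × 3.066² / (π² × 6.82×10^10) = 1.436×10^-5 m⁴
I_req = 1.436×10^7 mm⁴
Rectangle, weak axis: I_min = h·b³/12 with h = 188 mm fixed  ⇒  b = (12I/h)^(1/3) = 97.1 mm

b ≈ 97.1 mm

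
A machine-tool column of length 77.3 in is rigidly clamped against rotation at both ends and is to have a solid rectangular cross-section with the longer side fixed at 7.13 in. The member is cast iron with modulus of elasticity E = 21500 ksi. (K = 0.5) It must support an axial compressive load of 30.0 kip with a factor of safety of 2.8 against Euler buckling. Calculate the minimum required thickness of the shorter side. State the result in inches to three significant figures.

Required P_cr = n·P = 2.8 × 30.0 = 84.00 kip
L_e = K·L = 0.5 × 77.3 = 38.65 in
Required I = P_cr·L_e²/(π²E) = 8.400×10^4 × 38.65² / (π² × 2.15×10^7) = 0.5913 in⁴
Rectangle, weak axis: I_min = h·b³/12 with h = 7.13 in fixed  ⇒  b = (12I/h)^(1/3) = 0.998 in

b ≈ 0.998 in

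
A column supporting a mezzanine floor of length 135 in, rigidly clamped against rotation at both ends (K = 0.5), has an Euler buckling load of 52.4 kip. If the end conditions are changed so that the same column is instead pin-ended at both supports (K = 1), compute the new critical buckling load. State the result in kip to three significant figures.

P_cr ∝ 1/K², so P_cr,new = P_cr,old × (K_old/K_new)² = 52.4 × (0.5/1)²
= 52.4 × 0.2500 = 13.1 kip

P_cr ≈ 13.1 kip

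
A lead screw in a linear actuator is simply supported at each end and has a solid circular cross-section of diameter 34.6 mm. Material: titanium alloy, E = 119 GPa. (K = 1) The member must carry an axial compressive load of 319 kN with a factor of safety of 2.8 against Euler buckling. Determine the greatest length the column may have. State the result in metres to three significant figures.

L_max ≈ 0.304 m

I = πd⁴/64 = π×34.6⁴/64 = 7.035×10^4 mm⁴
I = 7.035×10^-8 m⁴
Required critical load P_cr = n·P = 2.8 × 319 = 893.2 kN = 8.932×10^5 N
From P_cr = π²EI/(K·L)²:  L = (1/K)·√(π²EI/P_cr) = (1/1)·√(π²×1.19×10^11×7.035×10^-8/8.932×10^5)
L = 0.304 m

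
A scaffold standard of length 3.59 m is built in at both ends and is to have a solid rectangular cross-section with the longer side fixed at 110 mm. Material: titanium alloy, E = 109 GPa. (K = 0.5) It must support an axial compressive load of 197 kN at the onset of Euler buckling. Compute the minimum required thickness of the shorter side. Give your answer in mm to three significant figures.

L_e = K·L = 0.5 × 3.59 = 1.795 m
Required I = P_cr·L_e²/(π²E) = 1.970×10^5 × 1.795² / (π² × 1.09×10^11) = 5.900×10^-7 m⁴
I_req = 5.900×10^5 mm⁴
Rectangle, weak axis: I_min = h·b³/12 with h = 110 mm fixed  ⇒  b = (12I/h)^(1/3) = 40.1 mm

b ≈ 40.1 mm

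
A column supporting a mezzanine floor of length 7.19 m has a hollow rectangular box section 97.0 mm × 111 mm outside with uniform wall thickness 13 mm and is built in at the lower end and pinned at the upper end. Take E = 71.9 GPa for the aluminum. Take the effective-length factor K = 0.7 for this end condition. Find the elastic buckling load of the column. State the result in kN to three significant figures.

P_cr ≈ 165 kN

Inner dimensions: h_i = 111 − 2×13 = 85.00 mm, b_i = 97.0 − 2×13 = 71.00 mm
Weak-axis I_min = (h_o·b_o³ − h_i·b_i³)/12 with b_o = 97.0, b_i = 71.00 mm (shorter outer/inner sides).
I_min = (111×97.0³ − 85.00×71.00³)/12 = 5.907×10^6 mm⁴
I = 5.907×10^6 mm⁴ = 5.907×10^-6 m⁴
Effective length L_e = K·L = 0.7 × 7.19 = 5.033 m
P_cr = π²EI / L_e² = π² × 71.9×10⁹ × 5.907×10^-6 / 5.033² = 1.655×10^5 N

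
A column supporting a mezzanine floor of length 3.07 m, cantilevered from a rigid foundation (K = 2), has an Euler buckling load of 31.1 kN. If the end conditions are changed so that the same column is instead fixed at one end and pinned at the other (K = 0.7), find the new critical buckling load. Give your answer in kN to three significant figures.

P_cr ≈ 254 kN

P_cr ∝ 1/K², so P_cr,new = P_cr,old × (K_old/K_new)² = 31.1 × (2/0.7)²
= 31.1 × 8.163 = 254 kN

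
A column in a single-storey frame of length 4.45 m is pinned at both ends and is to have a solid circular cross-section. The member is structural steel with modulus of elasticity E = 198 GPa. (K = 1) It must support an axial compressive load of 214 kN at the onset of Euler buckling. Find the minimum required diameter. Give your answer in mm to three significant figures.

d ≈ 81.5 mm

L_e = K·L = 1 × 4.45 = 4.450 m
Required I = P_cr·L_e²/(π²E) = 2.140×10^5 × 4.450² / (π² × 1.98×10^11) = 2.169×10^-6 m⁴
I_req = 2.169×10^6 mm⁴
Solid circle: I = πd⁴/64  ⇒  d = (64I/π)^(1/4) = (64×2.169×10^6/π)^(1/4) = 81.5 mm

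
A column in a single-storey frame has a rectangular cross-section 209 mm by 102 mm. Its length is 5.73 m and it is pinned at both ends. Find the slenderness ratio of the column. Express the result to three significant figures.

λ ≈ 195

For a rectangle r_min = b/√12 = 102/√12 = 29.44 mm
L_e = K·L = 1 × 5.73 m = 5.730 m = 5730.0 mm
λ = L_e / r_min = 5730.0 / 29.44 = 195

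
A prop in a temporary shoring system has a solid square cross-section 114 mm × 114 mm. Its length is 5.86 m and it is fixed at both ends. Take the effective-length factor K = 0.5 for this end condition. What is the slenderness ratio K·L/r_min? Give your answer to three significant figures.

λ ≈ 89.0

I = a⁴/12 = 114⁴/12 = 1.407×10^7 mm⁴
A = 1.300×10^4 mm²;  r_min = √(I/A) = √(1.407×10^7/1.300×10^4) = 32.91 mm
L_e = K·L = 0.5 × 5.86 m = 2.930 m = 2930.0 mm
λ = L_e / r_min = 2930.0 / 32.91 = 89.0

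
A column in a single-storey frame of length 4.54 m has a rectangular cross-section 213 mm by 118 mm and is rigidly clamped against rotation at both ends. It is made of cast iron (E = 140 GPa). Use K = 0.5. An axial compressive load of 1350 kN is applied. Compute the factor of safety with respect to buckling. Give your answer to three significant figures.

Buckling occurs about the weak axis: I_min = h·b³/12 with b = 118 mm (the shorter side).
I_min = 213×118³/12 = 2.916×10^7 mm⁴
I = 2.916×10^7 mm⁴ = 2.916×10^-5 m⁴
Effective length L_e = K·L = 0.5 × 4.54 = 2.270 m
P_cr = π²EI / L_e² = π² × 140×10⁹ × 2.916×10^-5 / 2.270² = 7.820×10^6 N
Factor of safety n = P_cr / P = 7820.2 / 1350 = 5.79

n ≈ 5.79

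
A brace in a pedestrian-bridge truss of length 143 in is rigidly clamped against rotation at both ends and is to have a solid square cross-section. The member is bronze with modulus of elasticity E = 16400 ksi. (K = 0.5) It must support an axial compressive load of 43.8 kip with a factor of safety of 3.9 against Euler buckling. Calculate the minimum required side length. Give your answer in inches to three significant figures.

Required P_cr = n·P = 3.9 × 43.8 = 170.8 kip
L_e = K·L = 0.5 × 143 = 71.50 in
Required I = P_cr·L_e²/(π²E) = 1.708×10^5 × 71.50² / (π² × 1.64×10^7) = 5.395 in⁴
Solid square: I = a⁴/12  ⇒  a = (12I)^(1/4) = (12×5.395)^(1/4) = 2.84 in

a ≈ 2.84 in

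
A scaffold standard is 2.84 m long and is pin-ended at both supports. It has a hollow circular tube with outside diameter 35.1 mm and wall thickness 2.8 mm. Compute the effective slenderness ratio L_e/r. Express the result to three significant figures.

λ ≈ 248

Inner diameter d_i = 35.1 − 2×2.8 = 29.50 mm
I = π(d_o⁴ − d_i⁴)/64 = π(35.1⁴ − 29.50⁴)/64 = 3.733×10^4 mm⁴
A = 284.1 mm²;  r_min = √(I/A) = √(3.733×10^4/284.1) = 11.46 mm
L_e = K·L = 1 × 2.84 m = 2.840 m = 2840.0 mm
λ = L_e / r_min = 2840.0 / 11.46 = 248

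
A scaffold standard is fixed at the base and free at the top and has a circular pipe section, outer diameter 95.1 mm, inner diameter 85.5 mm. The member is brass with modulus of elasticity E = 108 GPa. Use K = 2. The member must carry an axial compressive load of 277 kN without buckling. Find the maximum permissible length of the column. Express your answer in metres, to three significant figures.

d_o = 95.1 mm, d_i = 85.5 mm
I = π(d_o⁴ − d_i⁴)/64 = π(95.1⁴ − 85.50⁴)/64 = 1.392×10^6 mm⁴
I = 1.392×10^-6 m⁴
At the buckling limit P_cr = P = 2.770×10^5 N
From P_cr = π²EI/(K·L)²:  L = (1/K)·√(π²EI/P_cr) = (1/2)·√(π²×1.08×10^11×1.392×10^-6/2.770×10^5)
L = 1.16 m

L_max ≈ 1.16 m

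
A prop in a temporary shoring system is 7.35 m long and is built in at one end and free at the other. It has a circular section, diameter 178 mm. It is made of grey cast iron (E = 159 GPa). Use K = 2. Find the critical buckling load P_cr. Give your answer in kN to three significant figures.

P_cr ≈ 358 kN

I = πd⁴/64 = π×178⁴/64 = 4.928×10^7 mm⁴
I = 4.928×10^7 mm⁴ = 4.928×10^-5 m⁴
Effective length L_e = K·L = 2 × 7.35 = 14.70 m
P_cr = π²EI / L_e² = π² × 159×10⁹ × 4.928×10^-5 / 14.70² = 3.579×10^5 N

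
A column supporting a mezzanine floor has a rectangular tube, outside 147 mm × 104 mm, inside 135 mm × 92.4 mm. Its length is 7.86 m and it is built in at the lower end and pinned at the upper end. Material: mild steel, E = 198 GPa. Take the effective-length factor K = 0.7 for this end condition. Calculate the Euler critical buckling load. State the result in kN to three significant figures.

P_cr ≈ 317 kN

Weak-axis I_min = (h_o·b_o³ − h_i·b_i³)/12 with b_o = 104, b_i = 92.40 mm (shorter outer/inner sides).
I_min = (147×104³ − 135.0×92.40³)/12 = 4.905×10^6 mm⁴
I = 4.905×10^6 mm⁴ = 4.905×10^-6 m⁴
Effective length L_e = K·L = 0.7 × 7.86 = 5.502 m
P_cr = π²EI / L_e² = π² × 198×10⁹ × 4.905×10^-6 / 5.502² = 3.166×10^5 N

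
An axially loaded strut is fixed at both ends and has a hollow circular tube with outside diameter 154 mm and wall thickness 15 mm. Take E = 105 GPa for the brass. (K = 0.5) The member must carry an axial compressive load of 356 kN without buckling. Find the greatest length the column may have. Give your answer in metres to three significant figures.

L_max ≈ 13.7 m

Inner diameter d_i = 154 − 2×15 = 124.0 mm
I = π(d_o⁴ − d_i⁴)/64 = π(154⁴ − 124.0⁴)/64 = 1.600×10^7 mm⁴
I = 1.600×10^-5 m⁴
At the buckling limit P_cr = P = 3.560×10^5 N
From P_cr = π²EI/(K·L)²:  L = (1/K)·√(π²EI/P_cr) = (1/0.5)·√(π²×1.05×10^11×1.600×10^-5/3.560×10^5)
L = 13.7 m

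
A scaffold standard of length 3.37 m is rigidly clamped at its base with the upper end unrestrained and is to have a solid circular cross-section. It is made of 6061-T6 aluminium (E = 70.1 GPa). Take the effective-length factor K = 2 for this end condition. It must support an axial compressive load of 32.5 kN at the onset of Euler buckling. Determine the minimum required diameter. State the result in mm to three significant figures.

d ≈ 81.2 mm

L_e = K·L = 2 × 3.37 = 6.740 m
Required I = P_cr·L_e²/(π²E) = 3.250×10^4 × 6.740² / (π² × 7.01×10^10) = 2.134×10^-6 m⁴
I_req = 2.134×10^6 mm⁴
Solid circle: I = πd⁴/64  ⇒  d = (64I/π)^(1/4) = (64×2.134×10^6/π)^(1/4) = 81.2 mm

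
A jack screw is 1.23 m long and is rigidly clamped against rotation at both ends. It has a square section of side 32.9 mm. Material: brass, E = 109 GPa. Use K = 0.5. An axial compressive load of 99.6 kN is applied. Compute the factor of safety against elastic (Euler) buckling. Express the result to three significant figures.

I = a⁴/12 = 32.9⁴/12 = 9.763×10^4 mm⁴
I = 9.763×10^4 mm⁴ = 9.763×10^-8 m⁴
Effective length L_e = K·L = 0.5 × 1.23 = 0.6150 m
P_cr = π²EI / L_e² = π² × 109×10⁹ × 9.763×10^-8 / 0.6150² = 2.777×10^5 N
Factor of safety n = P_cr / P = 277.70 / 99.6 = 2.79

n ≈ 2.79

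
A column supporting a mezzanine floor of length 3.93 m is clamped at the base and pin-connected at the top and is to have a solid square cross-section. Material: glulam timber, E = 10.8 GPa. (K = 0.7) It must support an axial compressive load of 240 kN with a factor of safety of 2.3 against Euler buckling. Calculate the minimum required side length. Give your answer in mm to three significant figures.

a ≈ 147 mm

Required P_cr = n·P = 2.3 × 240 = 552.0 kN
L_e = K·L = 0.7 × 3.93 = 2.751 m
Required I = P_cr·L_e²/(π²E) = 5.520×10^5 × 2.751² / (π² × 1.08×10^10) = 3.919×10^-5 m⁴
I_req = 3.919×10^7 mm⁴
Solid square: I = a⁴/12  ⇒  a = (12I)^(1/4) = (12×3.919×10^7)^(1/4) = 147 mm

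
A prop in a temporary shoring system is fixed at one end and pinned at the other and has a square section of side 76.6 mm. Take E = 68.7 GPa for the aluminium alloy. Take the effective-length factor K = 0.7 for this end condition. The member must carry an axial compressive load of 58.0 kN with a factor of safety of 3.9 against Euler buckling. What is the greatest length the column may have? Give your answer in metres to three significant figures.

L_max ≈ 4.19 m

I = a⁴/12 = 76.6⁴/12 = 2.869×10^6 mm⁴
I = 2.869×10^-6 m⁴
Required critical load P_cr = n·P = 3.9 × 58.0 = 226.2 kN = 2.262×10^5 N
From P_cr = π²EI/(K·L)²:  L = (1/K)·√(π²EI/P_cr) = (1/0.7)·√(π²×6.87×10^10×2.869×10^-6/2.262×10^5)
L = 4.19 m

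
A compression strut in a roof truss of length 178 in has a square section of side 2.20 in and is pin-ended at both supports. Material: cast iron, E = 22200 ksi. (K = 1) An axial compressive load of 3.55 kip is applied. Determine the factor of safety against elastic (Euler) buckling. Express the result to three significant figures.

n ≈ 3.80

I = a⁴/12 = 2.20⁴/12 = 1.952 in⁴
Effective length L_e = K·L = 1 × 178 = 178.0 in
P_cr = π²EI / L_e² = π² × 22200×10³ × 1.952 / 178.0² = 1.350×10^4 lb
Factor of safety n = P_cr / P = 13.500 / 3.55 = 3.80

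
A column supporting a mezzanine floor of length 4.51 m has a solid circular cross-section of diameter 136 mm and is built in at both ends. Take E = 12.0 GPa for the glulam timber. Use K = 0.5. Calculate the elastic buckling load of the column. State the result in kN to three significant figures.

P_cr ≈ 391 kN

I = πd⁴/64 = π×136⁴/64 = 1.679×10^7 mm⁴
I = 1.679×10^7 mm⁴ = 1.679×10^-5 m⁴
Effective length L_e = K·L = 0.5 × 4.51 = 2.255 m
P_cr = π²EI / L_e² = π² × 12.0×10⁹ × 1.679×10^-5 / 2.255² = 3.911×10^5 N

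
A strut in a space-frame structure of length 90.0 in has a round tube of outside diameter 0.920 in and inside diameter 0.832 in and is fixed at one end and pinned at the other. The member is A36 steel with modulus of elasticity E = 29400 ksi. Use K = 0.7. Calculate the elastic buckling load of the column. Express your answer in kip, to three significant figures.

P_cr ≈ 0.851 kip

d_o = 0.920 in, d_i = 0.832 in
I = π(d_o⁴ − d_i⁴)/64 = π(0.920⁴ − 0.8320⁴)/64 = 1.164×10^-2 in⁴
Effective length L_e = K·L = 0.7 × 90.0 = 63.00 in
P_cr = π²EI / L_e² = π² × 29400×10³ × 1.164×10^-2 / 63.00² = 851.3 lb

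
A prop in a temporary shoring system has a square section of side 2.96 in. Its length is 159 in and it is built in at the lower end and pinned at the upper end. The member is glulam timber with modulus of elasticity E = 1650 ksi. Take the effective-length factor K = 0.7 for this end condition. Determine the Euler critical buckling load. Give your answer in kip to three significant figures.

P_cr ≈ 8.41 kip

I = a⁴/12 = 2.96⁴/12 = 6.397 in⁴
Effective length L_e = K·L = 0.7 × 159 = 111.3 in
P_cr = π²EI / L_e² = π² × 1650×10³ × 6.397 / 111.3² = 8.410×10^3 lb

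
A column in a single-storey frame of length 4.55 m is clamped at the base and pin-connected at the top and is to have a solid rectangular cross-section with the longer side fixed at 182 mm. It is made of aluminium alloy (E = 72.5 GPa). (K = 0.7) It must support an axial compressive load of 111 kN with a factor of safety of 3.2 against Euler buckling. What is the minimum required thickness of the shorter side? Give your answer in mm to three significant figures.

b ≈ 69.2 mm

Required P_cr = n·P = 3.2 × 111 = 355.2 kN
L_e = K·L = 0.7 × 4.55 = 3.185 m
Required I = P_cr·L_e²/(π²E) = 3.552×10^5 × 3.185² / (π² × 7.25×10^10) = 5.036×10^-6 m⁴
I_req = 5.036×10^6 mm⁴
Rectangle, weak axis: I_min = h·b³/12 with h = 182 mm fixed  ⇒  b = (12I/h)^(1/3) = 69.2 mm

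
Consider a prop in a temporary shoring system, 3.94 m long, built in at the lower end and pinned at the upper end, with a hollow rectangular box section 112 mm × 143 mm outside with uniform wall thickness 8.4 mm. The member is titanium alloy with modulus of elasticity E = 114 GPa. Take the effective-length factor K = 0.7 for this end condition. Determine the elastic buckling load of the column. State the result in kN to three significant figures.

Inner dimensions: h_i = 143 − 2×8.4 = 126.2 mm, b_i = 112 − 2×8.4 = 95.20 mm
Weak-axis I_min = (h_o·b_o³ − h_i·b_i³)/12 with b_o = 112, b_i = 95.20 mm (shorter outer/inner sides).
I_min = (143×112³ − 126.2×95.20³)/12 = 7.668×10^6 mm⁴
I = 7.668×10^6 mm⁴ = 7.668×10^-6 m⁴
Effective length L_e = K·L = 0.7 × 3.94 = 2.758 m
P_cr = π²EI / L_e² = π² × 114×10⁹ × 7.668×10^-6 / 2.758² = 1.134×10^6 N

P_cr ≈ 1130 kN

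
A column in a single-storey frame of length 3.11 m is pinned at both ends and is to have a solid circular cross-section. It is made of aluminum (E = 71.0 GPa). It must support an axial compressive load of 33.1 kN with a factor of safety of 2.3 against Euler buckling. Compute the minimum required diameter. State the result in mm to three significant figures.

Required P_cr = n·P = 2.3 × 33.1 = 76.13 kN
L_e = K·L = 1 × 3.11 = 3.110 m
Required I = P_cr·L_e²/(π²E) = 7.613×10^4 × 3.110² / (π² × 7.10×10^10) = 1.051×10^-6 m⁴
I_req = 1.051×10^6 mm⁴
Solid circle: I = πd⁴/64  ⇒  d = (64I/π)^(1/4) = (64×1.051×10^6/π)^(1/4) = 68.0 mm

d ≈ 68.0 mm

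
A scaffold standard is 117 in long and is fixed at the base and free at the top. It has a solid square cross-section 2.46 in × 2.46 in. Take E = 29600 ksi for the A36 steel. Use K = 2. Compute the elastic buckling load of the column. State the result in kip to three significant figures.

I = a⁴/12 = 2.46⁴/12 = 3.052 in⁴
Effective length L_e = K·L = 2 × 117 = 234.0 in
P_cr = π²EI / L_e² = π² × 29600×10³ × 3.052 / 234.0² = 1.628×10^4 lb

P_cr ≈ 16.3 kip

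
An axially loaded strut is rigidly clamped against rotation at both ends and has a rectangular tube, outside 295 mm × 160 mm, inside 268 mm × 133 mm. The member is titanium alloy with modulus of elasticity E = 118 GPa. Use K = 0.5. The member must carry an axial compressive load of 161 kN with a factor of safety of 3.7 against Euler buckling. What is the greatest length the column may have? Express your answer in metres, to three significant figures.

Weak-axis I_min = (h_o·b_o³ − h_i·b_i³)/12 with b_o = 160, b_i = 133.0 mm (shorter outer/inner sides).
I_min = (295×160³ − 268.0×133.0³)/12 = 4.815×10^7 mm⁴
I = 4.815×10^-5 m⁴
Required critical load P_cr = n·P = 3.7 × 161 = 595.7 kN = 5.957×10^5 N
From P_cr = π²EI/(K·L)²:  L = (1/K)·√(π²EI/P_cr) = (1/0.5)·√(π²×1.18×10^11×4.815×10^-5/5.957×10^5)
L = 19.4 m

L_max ≈ 19.4 m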